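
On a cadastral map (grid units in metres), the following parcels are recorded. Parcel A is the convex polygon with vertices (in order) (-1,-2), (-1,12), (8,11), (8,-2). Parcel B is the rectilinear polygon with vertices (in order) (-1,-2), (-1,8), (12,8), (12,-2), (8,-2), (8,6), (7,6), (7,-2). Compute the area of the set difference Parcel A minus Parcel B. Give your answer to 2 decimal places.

|Parcel A| = 121.5, |Parcel A∩Parcel B| = 82.
|Parcel A ∖ Parcel B| = |Parcel A| − |Parcel A∩Parcel B| = 121.5 − 82 = 39.50.

39.50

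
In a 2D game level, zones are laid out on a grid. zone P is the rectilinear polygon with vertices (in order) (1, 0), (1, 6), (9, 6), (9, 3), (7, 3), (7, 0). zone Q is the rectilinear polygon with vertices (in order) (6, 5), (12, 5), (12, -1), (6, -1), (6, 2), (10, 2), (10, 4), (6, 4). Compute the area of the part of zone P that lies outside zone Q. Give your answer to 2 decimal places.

37.00

|zone P| = 42, |zone P∩zone Q| = 5.
|zone P ∖ zone Q| = |zone P| − |zone P∩zone Q| = 42 − 5 = 37.00.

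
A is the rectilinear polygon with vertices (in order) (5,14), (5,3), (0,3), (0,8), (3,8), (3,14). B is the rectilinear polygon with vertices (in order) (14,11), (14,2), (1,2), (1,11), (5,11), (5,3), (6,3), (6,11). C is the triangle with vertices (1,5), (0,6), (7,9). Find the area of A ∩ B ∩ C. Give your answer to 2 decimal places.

3.81

The intersection is the polygon with vertices (1,6.429), (5,8.143), (5,7.667), (1,5).
By the shoelace formula its area is 3.81.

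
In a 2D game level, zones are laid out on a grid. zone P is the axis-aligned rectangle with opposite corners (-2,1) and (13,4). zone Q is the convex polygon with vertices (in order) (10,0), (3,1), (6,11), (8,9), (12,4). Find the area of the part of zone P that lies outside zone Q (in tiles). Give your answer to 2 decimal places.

21.60

|zone P| = 45, |zone P∩zone Q| = 23.4.
|zone P ∖ zone Q| = |zone P| − |zone P∩zone Q| = 45 − 23.4 = 21.60.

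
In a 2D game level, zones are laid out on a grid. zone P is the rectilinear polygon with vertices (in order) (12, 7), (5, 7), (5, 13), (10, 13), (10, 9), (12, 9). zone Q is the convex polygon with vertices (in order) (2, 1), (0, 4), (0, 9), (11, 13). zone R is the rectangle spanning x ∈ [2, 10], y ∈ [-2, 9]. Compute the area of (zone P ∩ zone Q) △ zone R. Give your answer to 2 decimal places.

94.47

|zone P ∩ zone Q| = 15.4697.
|(zone P ∩ zone Q) ∩ zone R| = 4.5.
|(zone P ∩ zone Q) △ zone R| = 15.4697 + 88 − 9 = 94.47.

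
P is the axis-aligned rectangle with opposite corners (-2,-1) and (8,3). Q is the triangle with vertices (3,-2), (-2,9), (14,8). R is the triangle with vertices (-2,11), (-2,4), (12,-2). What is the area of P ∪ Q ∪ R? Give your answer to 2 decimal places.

By inclusion–exclusion:
Individual areas: |P| = 40, |Q| = 85.5, |R| = 49.
|P∩Q| = 18.5409.
|P∩R| = 11.7051.
|Q∩R| = 32.8261.
|P∩Q∩R| = 8.8557.
|P ∪ Q ∪ R| = 174.5 − 63.0722 + 8.8557 = 120.28.

120.28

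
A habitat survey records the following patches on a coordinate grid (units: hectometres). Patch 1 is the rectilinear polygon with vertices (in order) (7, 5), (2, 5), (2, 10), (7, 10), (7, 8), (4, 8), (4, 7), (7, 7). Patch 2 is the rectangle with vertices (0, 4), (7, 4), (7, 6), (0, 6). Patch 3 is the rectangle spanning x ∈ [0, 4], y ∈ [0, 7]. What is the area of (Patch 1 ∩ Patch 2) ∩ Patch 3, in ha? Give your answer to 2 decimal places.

2.00

The region (Patch 1 ∩ Patch 2) ∩ Patch 3 is the polygon with vertices (2,6), (4,6), (4,5), (2,5).
By the shoelace formula its area is 2.00.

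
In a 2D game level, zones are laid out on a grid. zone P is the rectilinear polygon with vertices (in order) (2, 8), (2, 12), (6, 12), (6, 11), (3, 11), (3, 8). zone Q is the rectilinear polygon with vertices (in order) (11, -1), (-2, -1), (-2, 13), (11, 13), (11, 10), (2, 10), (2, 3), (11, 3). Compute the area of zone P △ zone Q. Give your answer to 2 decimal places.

116.00

|zone P| = 7, |zone Q| = 119, |zone P∩zone Q| = 5.
|zone P △ zone Q| = |zone P| + |zone Q| − 2·|zone P∩zone Q| = 7 + 119 − 10 = 116.00.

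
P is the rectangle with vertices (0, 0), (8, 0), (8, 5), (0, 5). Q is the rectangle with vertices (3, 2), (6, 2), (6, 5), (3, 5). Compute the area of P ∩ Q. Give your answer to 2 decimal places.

9.00

|P∩Q|: x∈[3,6], y∈[2,5] → 3·3 = 9.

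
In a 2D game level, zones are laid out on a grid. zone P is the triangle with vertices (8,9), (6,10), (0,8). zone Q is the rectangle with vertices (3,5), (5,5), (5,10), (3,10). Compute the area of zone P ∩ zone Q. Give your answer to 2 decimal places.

1.67

The intersection is the polygon with vertices (5,9.667), (5,8.625), (3,8.375), (3,9).
By the shoelace formula its area is 1.67.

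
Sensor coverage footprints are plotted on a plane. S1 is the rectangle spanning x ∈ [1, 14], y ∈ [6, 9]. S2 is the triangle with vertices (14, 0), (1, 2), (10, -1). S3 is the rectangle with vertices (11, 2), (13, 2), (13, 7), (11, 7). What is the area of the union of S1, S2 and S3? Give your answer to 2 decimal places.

By inclusion–exclusion:
Individual areas: |S1| = 39, |S2| = 10.5, |S3| = 10.
|S1∩S2| = 0.
|S1∩S3|: x∈[11,13], y∈[6,7] → 2·1 = 2.
|S2∩S3| = 0.
|S1∩S2∩S3| = 0.
|S1 ∪ S2 ∪ S3| = 59.5 − 2 + 0 = 57.50.

57.50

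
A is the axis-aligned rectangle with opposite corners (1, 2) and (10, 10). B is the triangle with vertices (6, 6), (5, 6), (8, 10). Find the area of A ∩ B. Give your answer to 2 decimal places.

2.00

The intersection is the polygon with vertices (5,6), (8,10), (6,6).
By the shoelace formula its area is 2.00.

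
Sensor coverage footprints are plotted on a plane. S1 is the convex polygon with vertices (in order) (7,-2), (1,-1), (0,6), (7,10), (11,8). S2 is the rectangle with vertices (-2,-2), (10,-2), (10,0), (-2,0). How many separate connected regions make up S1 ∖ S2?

S1 ∖ S2 is a single connected region.

1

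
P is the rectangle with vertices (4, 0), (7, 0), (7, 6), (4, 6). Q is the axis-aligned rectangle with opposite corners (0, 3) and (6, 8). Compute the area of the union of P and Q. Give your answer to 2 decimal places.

42.00

By inclusion–exclusion:
Individual areas: |P| = 18, |Q| = 30.
|P∩Q|: x∈[4,6], y∈[3,6] → 2·3 = 6.
|P ∪ Q| = 48 − 6 = 42.00.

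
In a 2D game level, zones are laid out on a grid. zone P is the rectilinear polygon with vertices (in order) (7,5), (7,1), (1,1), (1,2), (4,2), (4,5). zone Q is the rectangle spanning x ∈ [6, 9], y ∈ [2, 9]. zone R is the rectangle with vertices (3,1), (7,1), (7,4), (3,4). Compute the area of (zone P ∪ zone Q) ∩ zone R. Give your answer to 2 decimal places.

The region (zone P ∪ zone Q) ∩ zone R is the polygon with vertices (3,1), (3,2), (4,2), (4,4), (7,4), (7,2), (7,1).
By the shoelace formula its area is 10.00.

10.00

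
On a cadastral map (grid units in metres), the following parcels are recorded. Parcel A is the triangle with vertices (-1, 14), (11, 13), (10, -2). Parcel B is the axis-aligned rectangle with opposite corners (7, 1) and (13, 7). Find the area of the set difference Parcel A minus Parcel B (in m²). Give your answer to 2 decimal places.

70.74

|Parcel A| = 90.5, |Parcel A∩Parcel B| = 19.7608.
|Parcel A ∖ Parcel B| = |Parcel A| − |Parcel A∩Parcel B| = 90.5 − 19.7608 = 70.74.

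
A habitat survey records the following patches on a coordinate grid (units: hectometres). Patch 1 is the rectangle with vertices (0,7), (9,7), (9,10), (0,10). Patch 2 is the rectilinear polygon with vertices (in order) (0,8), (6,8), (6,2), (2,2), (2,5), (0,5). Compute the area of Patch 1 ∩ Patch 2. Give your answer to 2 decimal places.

6.00

The intersection is the polygon with vertices (0,8), (6,8), (6,7), (0,7).
By the shoelace formula its area is 6.00.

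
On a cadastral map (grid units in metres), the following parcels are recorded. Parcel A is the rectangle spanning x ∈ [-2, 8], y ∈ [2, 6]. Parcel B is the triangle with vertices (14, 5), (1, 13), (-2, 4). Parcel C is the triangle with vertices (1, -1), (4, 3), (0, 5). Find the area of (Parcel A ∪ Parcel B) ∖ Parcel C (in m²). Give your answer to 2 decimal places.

|Parcel A ∪ Parcel B| = 94.2917.
|(Parcel A ∪ Parcel B) ∩ Parcel C| = 6.875.
|(Parcel A ∪ Parcel B) ∖ Parcel C| = 94.2917 − 6.875 = 87.42.

87.42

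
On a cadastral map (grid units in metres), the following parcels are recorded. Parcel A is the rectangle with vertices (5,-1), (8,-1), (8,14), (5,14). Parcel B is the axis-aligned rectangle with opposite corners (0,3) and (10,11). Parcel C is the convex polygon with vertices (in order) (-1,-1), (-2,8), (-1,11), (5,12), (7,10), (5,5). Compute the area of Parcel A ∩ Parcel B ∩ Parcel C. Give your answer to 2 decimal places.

The intersection is the polygon with vertices (5,11), (6,11), (7,10), (5,5).
By the shoelace formula its area is 6.50.

6.50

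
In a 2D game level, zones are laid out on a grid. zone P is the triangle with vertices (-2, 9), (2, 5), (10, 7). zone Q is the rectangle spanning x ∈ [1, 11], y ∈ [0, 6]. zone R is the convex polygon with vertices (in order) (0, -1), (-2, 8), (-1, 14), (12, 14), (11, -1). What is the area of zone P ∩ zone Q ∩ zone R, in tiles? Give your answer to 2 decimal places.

2.50

The intersection is the polygon with vertices (1,6), (6,6), (2,5).
By the shoelace formula its area is 2.50.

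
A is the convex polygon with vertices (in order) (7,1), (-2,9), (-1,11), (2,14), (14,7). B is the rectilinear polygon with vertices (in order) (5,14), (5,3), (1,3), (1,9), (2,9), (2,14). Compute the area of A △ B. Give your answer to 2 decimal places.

79.25

|A| = 100.5, |B| = 39, |A∩B| = 30.125.
|A △ B| = |A| + |B| − 2·|A∩B| = 100.5 + 39 − 60.25 = 79.25.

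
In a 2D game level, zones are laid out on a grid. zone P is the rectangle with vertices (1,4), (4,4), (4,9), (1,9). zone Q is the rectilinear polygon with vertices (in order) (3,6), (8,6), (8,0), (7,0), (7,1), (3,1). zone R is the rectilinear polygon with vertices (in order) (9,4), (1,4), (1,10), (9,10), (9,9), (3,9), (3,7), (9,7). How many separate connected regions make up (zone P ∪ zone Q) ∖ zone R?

(zone P ∪ zone Q) ∖ zone R splits into 2 disjoint pieces (area 2, area 16).

2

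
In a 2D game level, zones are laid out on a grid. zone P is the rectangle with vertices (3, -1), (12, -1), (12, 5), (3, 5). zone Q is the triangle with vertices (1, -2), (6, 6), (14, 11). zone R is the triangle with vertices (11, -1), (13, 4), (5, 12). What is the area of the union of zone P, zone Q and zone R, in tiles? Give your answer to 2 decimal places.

76.89

By inclusion–exclusion:
Individual areas: |zone P| = 54, |zone Q| = 19.5, |zone R| = 28.
|zone P∩zone Q| = 7.9875.
|zone P∩zone R| = 13.0577.
|zone Q∩zone R| = 3.5667.
|zone P∩zone Q∩zone R| = 0.
|zone P ∪ zone Q ∪ zone R| = 101.5 − 24.6119 + 0 = 76.89.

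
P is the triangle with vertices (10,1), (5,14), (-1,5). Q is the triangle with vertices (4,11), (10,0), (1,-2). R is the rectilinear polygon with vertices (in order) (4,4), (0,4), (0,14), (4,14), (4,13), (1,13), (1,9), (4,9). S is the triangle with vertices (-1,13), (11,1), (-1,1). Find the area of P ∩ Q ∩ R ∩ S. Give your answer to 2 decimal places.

4.81

The intersection is the polygon with vertices (4,4), (2.385,4), (3.438,8.562), (4,8).
By the shoelace formula its area is 4.81.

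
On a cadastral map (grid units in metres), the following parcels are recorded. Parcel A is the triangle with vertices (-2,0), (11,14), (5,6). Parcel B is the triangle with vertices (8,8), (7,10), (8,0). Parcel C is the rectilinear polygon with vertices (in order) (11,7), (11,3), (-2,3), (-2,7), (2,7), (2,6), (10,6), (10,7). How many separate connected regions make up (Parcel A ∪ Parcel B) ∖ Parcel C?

3

(Parcel A ∪ Parcel B) ∖ Parcel C splits into 3 disjoint pieces (area 7.7372, area 0.45, area 1.0714).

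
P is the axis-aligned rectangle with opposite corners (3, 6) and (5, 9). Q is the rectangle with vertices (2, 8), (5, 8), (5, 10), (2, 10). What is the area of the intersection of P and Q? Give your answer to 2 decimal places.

2.00

|P∩Q|: x∈[3,5], y∈[8,9] → 2·1 = 2.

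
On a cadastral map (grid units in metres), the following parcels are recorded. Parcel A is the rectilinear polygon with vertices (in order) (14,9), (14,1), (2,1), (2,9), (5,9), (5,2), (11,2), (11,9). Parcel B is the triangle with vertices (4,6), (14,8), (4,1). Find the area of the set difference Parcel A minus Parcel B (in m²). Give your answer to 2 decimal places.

46.94

|Parcel A| = 54, |Parcel A∩Parcel B| = 7.0643.
|Parcel A ∖ Parcel B| = |Parcel A| − |Parcel A∩Parcel B| = 54 − 7.0643 = 46.94.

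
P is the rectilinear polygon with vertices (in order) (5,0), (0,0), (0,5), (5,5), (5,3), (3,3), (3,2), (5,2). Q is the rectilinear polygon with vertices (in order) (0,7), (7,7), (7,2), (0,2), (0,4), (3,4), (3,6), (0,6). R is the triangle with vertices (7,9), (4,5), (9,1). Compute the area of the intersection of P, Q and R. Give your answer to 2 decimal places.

The intersection is the polygon with vertices (5,5), (5,4.2), (4,5).
By the shoelace formula its area is 0.40.

0.40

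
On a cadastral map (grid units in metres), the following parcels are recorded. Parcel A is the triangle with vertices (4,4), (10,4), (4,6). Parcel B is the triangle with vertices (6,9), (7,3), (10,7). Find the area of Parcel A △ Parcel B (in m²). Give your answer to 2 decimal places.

14.81

|Parcel A| = 6, |Parcel B| = 11, |Parcel A∩Parcel B| = 1.0946.
|Parcel A △ Parcel B| = |Parcel A| + |Parcel B| − 2·|Parcel A∩Parcel B| = 6 + 11 − 2.1892 = 14.81.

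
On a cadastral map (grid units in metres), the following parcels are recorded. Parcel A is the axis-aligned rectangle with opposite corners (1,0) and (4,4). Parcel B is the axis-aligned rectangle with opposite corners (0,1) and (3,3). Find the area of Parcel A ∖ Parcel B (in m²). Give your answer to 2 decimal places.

|Parcel A∩Parcel B|: x∈[1,3], y∈[1,3] → 2·2 = 4.
|Parcel A| = 12.
|Parcel A ∖ Parcel B| = |Parcel A| − |Parcel A∩Parcel B| = 12 − 4 = 8.00.

8.00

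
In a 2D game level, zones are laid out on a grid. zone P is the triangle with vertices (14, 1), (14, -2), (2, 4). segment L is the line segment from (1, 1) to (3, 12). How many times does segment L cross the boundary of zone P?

The segment lies entirely outside zone P and never meets its boundary.

0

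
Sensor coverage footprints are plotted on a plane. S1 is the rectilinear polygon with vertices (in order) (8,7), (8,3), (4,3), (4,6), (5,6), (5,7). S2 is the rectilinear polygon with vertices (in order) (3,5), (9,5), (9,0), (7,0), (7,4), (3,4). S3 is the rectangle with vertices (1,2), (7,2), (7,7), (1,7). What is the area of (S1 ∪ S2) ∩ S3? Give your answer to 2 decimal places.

12.00

|S1 ∪ S2| = 24.
|(S1 ∪ S2) ∩ S3| = 12.00.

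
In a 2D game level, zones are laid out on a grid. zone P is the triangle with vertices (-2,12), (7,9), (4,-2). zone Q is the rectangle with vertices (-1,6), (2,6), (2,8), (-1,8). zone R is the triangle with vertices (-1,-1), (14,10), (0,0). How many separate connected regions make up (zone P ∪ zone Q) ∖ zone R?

(zone P ∪ zone Q) ∖ zone R splits into 2 disjoint pieces (area 48.4198, area 7.2628).

2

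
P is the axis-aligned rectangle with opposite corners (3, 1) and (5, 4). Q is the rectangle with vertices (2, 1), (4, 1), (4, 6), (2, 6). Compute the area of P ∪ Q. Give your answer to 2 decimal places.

By inclusion–exclusion:
Individual areas: |P| = 6, |Q| = 10.
|P∩Q|: x∈[3,4], y∈[1,4] → 1·3 = 3.
|P ∪ Q| = 16 − 3 = 13.00.

13.00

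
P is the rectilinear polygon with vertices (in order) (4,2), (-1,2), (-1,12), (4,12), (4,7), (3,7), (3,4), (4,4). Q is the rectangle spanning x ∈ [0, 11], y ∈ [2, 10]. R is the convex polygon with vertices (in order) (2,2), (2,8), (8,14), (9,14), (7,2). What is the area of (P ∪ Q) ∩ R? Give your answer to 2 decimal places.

The region (P ∪ Q) ∩ R is the polygon with vertices (8.333,10), (7,2), (4,2), (2,2), (2,8), (4,10).
By the shoelace formula its area is 43.33.

43.33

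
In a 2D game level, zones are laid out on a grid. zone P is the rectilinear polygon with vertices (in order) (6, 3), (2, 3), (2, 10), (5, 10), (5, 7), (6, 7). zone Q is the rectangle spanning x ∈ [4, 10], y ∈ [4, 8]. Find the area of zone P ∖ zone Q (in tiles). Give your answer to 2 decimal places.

18.00

|zone P| = 25, |zone P∩zone Q| = 7.
|zone P ∖ zone Q| = |zone P| − |zone P∩zone Q| = 25 − 7 = 18.00.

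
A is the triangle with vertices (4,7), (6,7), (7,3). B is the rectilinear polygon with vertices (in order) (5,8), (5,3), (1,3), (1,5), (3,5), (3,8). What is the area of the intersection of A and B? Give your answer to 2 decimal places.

The intersection is the polygon with vertices (5,7), (5,5.667), (4,7).
By the shoelace formula its area is 0.67.

0.67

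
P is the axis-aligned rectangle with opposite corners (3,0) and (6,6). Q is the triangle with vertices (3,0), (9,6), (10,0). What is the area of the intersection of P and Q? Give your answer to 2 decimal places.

4.50

The intersection is the polygon with vertices (6,0), (3,0), (6,3).
By the shoelace formula its area is 4.50.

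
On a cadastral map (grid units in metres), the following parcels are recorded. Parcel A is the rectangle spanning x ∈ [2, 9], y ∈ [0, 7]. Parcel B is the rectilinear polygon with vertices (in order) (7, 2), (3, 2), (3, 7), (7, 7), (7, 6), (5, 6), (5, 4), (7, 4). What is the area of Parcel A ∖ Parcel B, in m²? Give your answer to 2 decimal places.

33.00

|Parcel A| = 49, |Parcel A∩Parcel B| = 16.
|Parcel A ∖ Parcel B| = |Parcel A| − |Parcel A∩Parcel B| = 49 − 16 = 33.00.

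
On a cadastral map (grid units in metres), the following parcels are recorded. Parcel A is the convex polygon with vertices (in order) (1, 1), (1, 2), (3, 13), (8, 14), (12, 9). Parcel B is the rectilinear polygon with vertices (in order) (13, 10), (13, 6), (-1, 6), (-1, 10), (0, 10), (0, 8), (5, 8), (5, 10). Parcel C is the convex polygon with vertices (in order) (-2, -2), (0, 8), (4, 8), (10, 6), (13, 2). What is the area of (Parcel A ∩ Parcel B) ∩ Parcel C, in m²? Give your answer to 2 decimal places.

The region (Parcel A ∩ Parcel B) ∩ Parcel C is the polygon with vertices (4,8), (8.543,6.486), (7.875,6), (1.727,6), (2.091,8).
By the shoelace formula its area is 9.67.

9.67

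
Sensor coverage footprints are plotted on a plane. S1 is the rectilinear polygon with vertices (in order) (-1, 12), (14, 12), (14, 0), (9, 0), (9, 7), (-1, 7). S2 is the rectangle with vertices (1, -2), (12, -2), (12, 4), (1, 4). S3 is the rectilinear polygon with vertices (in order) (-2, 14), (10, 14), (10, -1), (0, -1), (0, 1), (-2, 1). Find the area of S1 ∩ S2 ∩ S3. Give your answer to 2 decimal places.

The intersection is the polygon with vertices (9,4), (10,4), (10,0), (9,0).
By the shoelace formula its area is 4.00.

4.00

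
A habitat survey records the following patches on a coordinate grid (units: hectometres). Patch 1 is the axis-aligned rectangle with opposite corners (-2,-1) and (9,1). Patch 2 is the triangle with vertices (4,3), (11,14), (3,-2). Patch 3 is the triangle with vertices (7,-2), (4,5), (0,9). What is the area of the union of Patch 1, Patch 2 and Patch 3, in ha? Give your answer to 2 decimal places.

By inclusion–exclusion:
Individual areas: |Patch 1| = 22, |Patch 2| = 12, |Patch 3| = 8.
|Patch 1∩Patch 2| = 1.2.
|Patch 1∩Patch 3| = 0.8312.
|Patch 2∩Patch 3| = 1.3472.
|Patch 1∩Patch 2∩Patch 3| = 0.
|Patch 1 ∪ Patch 2 ∪ Patch 3| = 42 − 3.3784 + 0 = 38.62.

38.62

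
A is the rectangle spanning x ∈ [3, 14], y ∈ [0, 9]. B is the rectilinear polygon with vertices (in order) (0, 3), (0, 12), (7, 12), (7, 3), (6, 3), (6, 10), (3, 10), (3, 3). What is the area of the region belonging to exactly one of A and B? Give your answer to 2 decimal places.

129.00

|A| = 99, |B| = 42, |A∩B| = 6.
|A △ B| = |A| + |B| − 2·|A∩B| = 99 + 42 − 12 = 129.00.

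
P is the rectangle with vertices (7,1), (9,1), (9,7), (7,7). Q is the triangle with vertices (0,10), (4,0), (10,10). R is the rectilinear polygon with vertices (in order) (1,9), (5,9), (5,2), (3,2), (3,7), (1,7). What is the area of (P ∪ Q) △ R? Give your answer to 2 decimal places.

43.00

|P ∪ Q| = 60.8.
|(P ∪ Q) ∩ R| = 17.9.
|(P ∪ Q) △ R| = 60.8 + 18 − 35.8 = 43.00.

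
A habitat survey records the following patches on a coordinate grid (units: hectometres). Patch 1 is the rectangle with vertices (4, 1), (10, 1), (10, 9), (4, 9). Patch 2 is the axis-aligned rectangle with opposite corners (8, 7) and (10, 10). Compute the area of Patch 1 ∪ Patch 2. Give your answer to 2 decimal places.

By inclusion–exclusion:
Individual areas: |Patch 1| = 48, |Patch 2| = 6.
|Patch 1∩Patch 2|: x∈[8,10], y∈[7,9] → 2·2 = 4.
|Patch 1 ∪ Patch 2| = 54 − 4 = 50.00.

50.00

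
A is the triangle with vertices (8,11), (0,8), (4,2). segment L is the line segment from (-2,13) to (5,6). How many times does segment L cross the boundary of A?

The segment meets the boundary at (2.182,8.818).

1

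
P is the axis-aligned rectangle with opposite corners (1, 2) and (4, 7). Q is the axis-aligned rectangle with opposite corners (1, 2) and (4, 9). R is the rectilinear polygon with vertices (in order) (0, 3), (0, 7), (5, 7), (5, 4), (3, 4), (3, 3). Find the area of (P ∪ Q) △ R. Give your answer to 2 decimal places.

|P ∪ Q| = 21.
|(P ∪ Q) ∩ R| = 11.
|(P ∪ Q) △ R| = 21 + 18 − 22 = 17.00.

17.00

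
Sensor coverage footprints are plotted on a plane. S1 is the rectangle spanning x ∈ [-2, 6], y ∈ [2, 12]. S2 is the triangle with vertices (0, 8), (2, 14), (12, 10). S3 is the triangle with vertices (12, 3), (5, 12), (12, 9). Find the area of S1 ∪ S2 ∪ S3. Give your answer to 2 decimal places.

111.70

By inclusion–exclusion:
Individual areas: |S1| = 80, |S2| = 34, |S3| = 21.
|S1∩S2| = 18.3333.
|S1∩S3| = 0.4286.
|S2∩S3| = 4.9711.
|S1∩S2∩S3| = 0.4286.
|S1 ∪ S2 ∪ S3| = 135 − 23.7331 + 0.4286 = 111.70.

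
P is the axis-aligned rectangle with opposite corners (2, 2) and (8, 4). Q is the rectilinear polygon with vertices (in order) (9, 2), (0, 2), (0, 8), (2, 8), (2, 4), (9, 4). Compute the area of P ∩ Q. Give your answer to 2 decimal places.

12.00

The intersection is the polygon with vertices (8,2), (2,2), (2,4), (8,4).
By the shoelace formula its area is 12.00.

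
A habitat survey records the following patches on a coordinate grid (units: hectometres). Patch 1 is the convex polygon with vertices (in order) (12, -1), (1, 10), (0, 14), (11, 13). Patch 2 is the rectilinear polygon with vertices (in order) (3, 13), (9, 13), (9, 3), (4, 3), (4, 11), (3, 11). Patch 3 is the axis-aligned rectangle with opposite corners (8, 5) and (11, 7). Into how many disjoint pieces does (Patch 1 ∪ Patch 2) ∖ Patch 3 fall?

(Patch 1 ∪ Patch 2) ∖ Patch 3 is a single connected region.

1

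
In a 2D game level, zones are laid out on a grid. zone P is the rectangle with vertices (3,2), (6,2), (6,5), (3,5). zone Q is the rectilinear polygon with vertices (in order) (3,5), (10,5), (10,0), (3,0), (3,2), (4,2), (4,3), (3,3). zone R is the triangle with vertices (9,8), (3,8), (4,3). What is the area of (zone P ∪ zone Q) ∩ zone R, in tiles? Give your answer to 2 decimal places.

The region (zone P ∪ zone Q) ∩ zone R is the polygon with vertices (6,5), (4,3), (3.6,5).
By the shoelace formula its area is 2.40.

2.40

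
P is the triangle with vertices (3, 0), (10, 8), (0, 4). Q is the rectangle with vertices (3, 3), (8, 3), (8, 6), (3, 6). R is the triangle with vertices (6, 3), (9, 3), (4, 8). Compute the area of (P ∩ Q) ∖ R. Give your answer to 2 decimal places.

7.67

|P ∩ Q| = 10.9768.
|(P ∩ Q) ∩ R| = 3.3108.
|(P ∩ Q) ∖ R| = 10.9768 − 3.3108 = 7.67.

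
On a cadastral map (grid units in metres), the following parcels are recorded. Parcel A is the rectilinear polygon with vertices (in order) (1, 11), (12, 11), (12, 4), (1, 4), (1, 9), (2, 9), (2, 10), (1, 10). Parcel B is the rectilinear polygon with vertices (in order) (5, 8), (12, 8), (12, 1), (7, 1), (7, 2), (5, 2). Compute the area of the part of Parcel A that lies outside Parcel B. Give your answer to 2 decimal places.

|Parcel A| = 76, |Parcel A∩Parcel B| = 28.
|Parcel A ∖ Parcel B| = |Parcel A| − |Parcel A∩Parcel B| = 76 − 28 = 48.00.

48.00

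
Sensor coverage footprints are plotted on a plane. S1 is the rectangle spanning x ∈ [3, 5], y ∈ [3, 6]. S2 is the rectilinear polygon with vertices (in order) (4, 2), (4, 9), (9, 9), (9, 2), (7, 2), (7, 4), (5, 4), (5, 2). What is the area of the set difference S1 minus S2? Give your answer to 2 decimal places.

|S1| = 6, |S1∩S2| = 3.
|S1 ∖ S2| = |S1| − |S1∩S2| = 6 − 3 = 3.00.

3.00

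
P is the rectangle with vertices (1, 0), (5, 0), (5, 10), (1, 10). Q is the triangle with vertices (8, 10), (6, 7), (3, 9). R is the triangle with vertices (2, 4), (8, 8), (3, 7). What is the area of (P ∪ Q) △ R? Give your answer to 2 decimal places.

41.27

|P ∪ Q| = 44.7667.
|(P ∪ Q) ∩ R| = 5.2462.
|(P ∪ Q) △ R| = 44.7667 + 7 − 10.4923 = 41.27.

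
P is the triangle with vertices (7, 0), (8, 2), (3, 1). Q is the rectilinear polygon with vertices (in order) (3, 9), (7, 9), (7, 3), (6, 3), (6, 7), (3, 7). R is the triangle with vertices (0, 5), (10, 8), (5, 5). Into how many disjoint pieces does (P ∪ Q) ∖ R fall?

(P ∪ Q) ∖ R splits into 3 disjoint pieces (area 4.5, area 8.05, area 2.9).

3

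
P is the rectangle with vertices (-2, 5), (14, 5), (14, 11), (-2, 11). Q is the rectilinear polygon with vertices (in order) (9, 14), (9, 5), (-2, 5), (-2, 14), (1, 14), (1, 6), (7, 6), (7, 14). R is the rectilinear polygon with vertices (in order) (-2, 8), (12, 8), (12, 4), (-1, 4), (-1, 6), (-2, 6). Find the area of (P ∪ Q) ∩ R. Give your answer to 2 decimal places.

The region (P ∪ Q) ∩ R is the polygon with vertices (9,5), (-1,5), (-1,6), (-2,6), (-2,8), (12,8), (12,5).
By the shoelace formula its area is 41.00.

41.00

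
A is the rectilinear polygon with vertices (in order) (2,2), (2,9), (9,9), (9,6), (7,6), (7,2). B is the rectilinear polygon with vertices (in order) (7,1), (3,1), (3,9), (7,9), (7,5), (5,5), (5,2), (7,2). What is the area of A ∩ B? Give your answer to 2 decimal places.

22.00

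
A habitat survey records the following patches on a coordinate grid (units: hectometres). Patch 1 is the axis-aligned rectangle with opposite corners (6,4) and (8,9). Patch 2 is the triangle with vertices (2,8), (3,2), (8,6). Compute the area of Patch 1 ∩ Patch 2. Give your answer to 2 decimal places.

The intersection is the polygon with vertices (6,6.667), (8,6), (6,4.4).
By the shoelace formula its area is 2.27.

2.27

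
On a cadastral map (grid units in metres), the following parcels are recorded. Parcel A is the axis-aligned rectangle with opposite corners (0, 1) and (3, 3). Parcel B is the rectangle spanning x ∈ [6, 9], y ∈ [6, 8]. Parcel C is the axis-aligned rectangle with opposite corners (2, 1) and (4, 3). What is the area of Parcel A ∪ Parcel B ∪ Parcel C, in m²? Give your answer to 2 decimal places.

By inclusion–exclusion:
Individual areas: |Parcel A| = 6, |Parcel B| = 6, |Parcel C| = 4.
|Parcel A∩Parcel B| = 0 (no overlap).
|Parcel A∩Parcel C|: x∈[2,3], y∈[1,3] → 1·2 = 2.
|Parcel B∩Parcel C| = 0 (no overlap).
|Parcel A∩Parcel B∩Parcel C| = 0.
|Parcel A ∪ Parcel B ∪ Parcel C| = 16 − 2 + 0 = 14.00.

14.00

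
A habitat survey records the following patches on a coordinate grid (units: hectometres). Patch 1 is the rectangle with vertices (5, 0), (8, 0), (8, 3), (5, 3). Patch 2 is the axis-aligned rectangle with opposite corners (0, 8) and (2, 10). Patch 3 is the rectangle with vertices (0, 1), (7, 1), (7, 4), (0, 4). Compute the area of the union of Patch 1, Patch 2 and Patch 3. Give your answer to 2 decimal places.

By inclusion–exclusion:
Individual areas: |Patch 1| = 9, |Patch 2| = 4, |Patch 3| = 21.
|Patch 1∩Patch 2| = 0 (no overlap).
|Patch 1∩Patch 3|: x∈[5,7], y∈[1,3] → 2·2 = 4.
|Patch 2∩Patch 3| = 0 (no overlap).
|Patch 1∩Patch 2∩Patch 3| = 0.
|Patch 1 ∪ Patch 2 ∪ Patch 3| = 34 − 4 + 0 = 30.00.

30.00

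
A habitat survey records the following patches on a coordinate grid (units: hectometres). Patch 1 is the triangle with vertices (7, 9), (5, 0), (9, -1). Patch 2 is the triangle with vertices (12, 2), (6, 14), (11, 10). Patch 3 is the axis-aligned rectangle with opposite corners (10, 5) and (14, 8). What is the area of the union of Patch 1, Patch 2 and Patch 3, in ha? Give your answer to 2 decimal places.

By inclusion–exclusion:
Individual areas: |Patch 1| = 19, |Patch 2| = 18, |Patch 3| = 12.
|Patch 1∩Patch 2| = 0.
|Patch 1∩Patch 3| = 0.
|Patch 2∩Patch 3| = 4.0625.
|Patch 1∩Patch 2∩Patch 3| = 0.
|Patch 1 ∪ Patch 2 ∪ Patch 3| = 49 − 4.0625 + 0 = 44.94.

44.94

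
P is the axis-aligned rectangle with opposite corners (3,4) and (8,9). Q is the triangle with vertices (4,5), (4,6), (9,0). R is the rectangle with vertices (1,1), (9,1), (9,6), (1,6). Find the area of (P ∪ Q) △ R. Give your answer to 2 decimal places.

43.83

|P ∪ Q| = 26.3333.
|(P ∪ Q) ∩ R| = 11.25.
|(P ∪ Q) △ R| = 26.3333 + 40 − 22.5 = 43.83.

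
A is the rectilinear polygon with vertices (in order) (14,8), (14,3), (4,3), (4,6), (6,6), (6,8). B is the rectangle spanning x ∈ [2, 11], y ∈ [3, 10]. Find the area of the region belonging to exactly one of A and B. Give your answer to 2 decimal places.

47.00

|A| = 46, |B| = 63, |A∩B| = 31.
|A △ B| = |A| + |B| − 2·|A∩B| = 46 + 63 − 62 = 47.00.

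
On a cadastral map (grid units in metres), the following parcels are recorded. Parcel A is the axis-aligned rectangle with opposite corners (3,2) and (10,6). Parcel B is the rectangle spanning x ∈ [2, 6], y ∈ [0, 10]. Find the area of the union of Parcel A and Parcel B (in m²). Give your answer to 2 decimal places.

56.00

By inclusion–exclusion:
Individual areas: |Parcel A| = 28, |Parcel B| = 40.
|Parcel A∩Parcel B|: x∈[3,6], y∈[2,6] → 3·4 = 12.
|Parcel A ∪ Parcel B| = 68 − 12 = 56.00.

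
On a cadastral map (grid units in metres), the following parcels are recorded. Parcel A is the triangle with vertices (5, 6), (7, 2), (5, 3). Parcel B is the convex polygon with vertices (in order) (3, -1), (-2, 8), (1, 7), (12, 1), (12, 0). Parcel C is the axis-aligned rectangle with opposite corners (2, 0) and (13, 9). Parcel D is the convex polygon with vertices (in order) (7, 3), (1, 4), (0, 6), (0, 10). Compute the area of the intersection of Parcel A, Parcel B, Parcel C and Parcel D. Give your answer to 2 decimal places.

The intersection is the polygon with vertices (5,4.818), (5.4,4.6), (6,4), (6.455,3.091), (5,3.333).
By the shoelace formula its area is 1.40.

1.40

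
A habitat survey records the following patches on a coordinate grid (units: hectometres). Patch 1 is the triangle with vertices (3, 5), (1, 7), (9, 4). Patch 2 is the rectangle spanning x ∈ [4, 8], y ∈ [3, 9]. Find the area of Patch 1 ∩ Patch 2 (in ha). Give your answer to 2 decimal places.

2.50

The intersection is the polygon with vertices (8,4.375), (8,4.167), (4,4.833), (4,5.875).
By the shoelace formula its area is 2.50.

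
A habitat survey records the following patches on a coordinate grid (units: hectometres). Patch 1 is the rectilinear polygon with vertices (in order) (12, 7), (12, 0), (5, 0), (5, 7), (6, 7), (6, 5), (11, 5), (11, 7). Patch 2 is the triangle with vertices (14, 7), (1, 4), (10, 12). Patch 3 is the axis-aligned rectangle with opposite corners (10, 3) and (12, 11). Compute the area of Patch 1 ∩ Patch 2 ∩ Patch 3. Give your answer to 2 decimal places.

The intersection is the polygon with vertices (11,6.308), (11,7), (12,7), (12,6.538).
By the shoelace formula its area is 0.58.

0.58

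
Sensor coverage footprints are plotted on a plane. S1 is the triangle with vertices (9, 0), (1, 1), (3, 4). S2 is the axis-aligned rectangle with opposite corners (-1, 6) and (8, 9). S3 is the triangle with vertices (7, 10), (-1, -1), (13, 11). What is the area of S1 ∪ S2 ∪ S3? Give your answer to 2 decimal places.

58.22

By inclusion–exclusion:
Individual areas: |S1| = 13, |S2| = 27, |S3| = 29.
|S1∩S2| = 0.
|S1∩S3| = 2.6259.
|S2∩S3| = 8.1569.
|S1∩S2∩S3| = 0.
|S1 ∪ S2 ∪ S3| = 69 − 10.7828 + 0 = 58.22.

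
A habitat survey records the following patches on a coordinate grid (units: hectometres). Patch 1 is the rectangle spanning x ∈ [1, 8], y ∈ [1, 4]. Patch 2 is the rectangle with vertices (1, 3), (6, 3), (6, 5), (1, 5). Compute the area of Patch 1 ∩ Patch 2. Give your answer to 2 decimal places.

5.00

|Patch 1∩Patch 2|: x∈[1,6], y∈[3,4] → 5·1 = 5.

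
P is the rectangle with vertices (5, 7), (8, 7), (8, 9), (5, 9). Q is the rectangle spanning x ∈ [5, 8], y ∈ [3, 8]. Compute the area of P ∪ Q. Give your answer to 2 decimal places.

18.00

By inclusion–exclusion:
Individual areas: |P| = 6, |Q| = 15.
|P∩Q|: x∈[5,8], y∈[7,8] → 3·1 = 3.
|P ∪ Q| = 21 − 3 = 18.00.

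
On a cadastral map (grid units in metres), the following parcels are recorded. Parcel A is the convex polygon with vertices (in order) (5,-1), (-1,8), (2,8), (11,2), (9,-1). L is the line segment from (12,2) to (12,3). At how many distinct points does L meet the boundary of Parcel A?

The segment lies entirely outside Parcel A and never meets its boundary.

0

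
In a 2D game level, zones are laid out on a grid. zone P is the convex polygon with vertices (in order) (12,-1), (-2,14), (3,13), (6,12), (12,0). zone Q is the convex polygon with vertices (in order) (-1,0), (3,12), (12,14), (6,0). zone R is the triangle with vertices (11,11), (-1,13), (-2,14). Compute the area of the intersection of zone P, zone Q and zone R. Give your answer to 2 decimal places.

The intersection is the polygon with vertices (4.8,12.4), (6,12), (6.091,11.818), (3.857,12.191).
By the shoelace formula its area is 0.50.

0.50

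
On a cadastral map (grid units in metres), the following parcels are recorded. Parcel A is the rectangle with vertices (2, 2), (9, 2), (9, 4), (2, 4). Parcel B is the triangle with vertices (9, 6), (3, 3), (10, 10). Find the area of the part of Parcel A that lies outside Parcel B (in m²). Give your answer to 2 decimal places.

13.50

|Parcel A| = 14, |Parcel A∩Parcel B| = 0.5.
|Parcel A ∖ Parcel B| = |Parcel A| − |Parcel A∩Parcel B| = 14 − 0.5 = 13.50.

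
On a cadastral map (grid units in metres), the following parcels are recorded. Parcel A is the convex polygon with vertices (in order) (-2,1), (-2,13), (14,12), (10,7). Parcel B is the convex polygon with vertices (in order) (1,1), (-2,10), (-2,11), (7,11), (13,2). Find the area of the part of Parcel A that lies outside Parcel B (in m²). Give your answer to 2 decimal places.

|Parcel A| = 114, |Parcel A∩Parcel B| = 65.7411.
|Parcel A ∖ Parcel B| = |Parcel A| − |Parcel A∩Parcel B| = 114 − 65.7411 = 48.26.

48.26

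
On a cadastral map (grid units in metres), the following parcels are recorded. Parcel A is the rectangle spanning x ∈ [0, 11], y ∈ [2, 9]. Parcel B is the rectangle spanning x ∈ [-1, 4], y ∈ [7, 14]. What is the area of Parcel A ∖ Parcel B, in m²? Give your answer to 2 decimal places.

69.00

|Parcel A∩Parcel B|: x∈[0,4], y∈[7,9] → 4·2 = 8.
|Parcel A| = 77.
|Parcel A ∖ Parcel B| = |Parcel A| − |Parcel A∩Parcel B| = 77 − 8 = 69.00.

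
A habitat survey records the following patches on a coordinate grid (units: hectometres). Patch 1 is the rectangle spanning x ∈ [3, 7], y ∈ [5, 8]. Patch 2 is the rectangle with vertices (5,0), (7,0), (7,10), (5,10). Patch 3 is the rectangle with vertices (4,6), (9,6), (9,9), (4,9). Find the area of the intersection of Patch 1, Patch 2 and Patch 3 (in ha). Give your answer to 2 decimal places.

The intersection is the polygon with vertices (5,8), (7,8), (7,6), (5,6).
By the shoelace formula its area is 4.00.

4.00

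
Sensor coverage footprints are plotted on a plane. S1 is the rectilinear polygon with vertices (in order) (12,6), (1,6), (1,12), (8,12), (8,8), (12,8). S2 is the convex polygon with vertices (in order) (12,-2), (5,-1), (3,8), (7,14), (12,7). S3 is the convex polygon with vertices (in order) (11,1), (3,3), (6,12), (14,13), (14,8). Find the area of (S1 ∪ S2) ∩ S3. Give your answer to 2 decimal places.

66.83

|S1 ∪ S2| = 118.1349.
|(S1 ∪ S2) ∩ S3| = 66.83.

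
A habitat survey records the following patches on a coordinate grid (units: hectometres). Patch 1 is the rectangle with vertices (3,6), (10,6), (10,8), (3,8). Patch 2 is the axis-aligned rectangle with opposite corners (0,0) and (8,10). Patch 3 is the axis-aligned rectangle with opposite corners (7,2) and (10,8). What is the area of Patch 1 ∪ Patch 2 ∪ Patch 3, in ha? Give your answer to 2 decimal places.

92.00

By inclusion–exclusion:
Individual areas: |Patch 1| = 14, |Patch 2| = 80, |Patch 3| = 18.
|Patch 1∩Patch 2|: x∈[3,8], y∈[6,8] → 5·2 = 10.
|Patch 1∩Patch 3|: x∈[7,10], y∈[6,8] → 3·2 = 6.
|Patch 2∩Patch 3|: x∈[7,8], y∈[2,8] → 1·6 = 6.
|Patch 1∩Patch 2∩Patch 3| = 2.
|Patch 1 ∪ Patch 2 ∪ Patch 3| = 112 − 22 + 2 = 92.00.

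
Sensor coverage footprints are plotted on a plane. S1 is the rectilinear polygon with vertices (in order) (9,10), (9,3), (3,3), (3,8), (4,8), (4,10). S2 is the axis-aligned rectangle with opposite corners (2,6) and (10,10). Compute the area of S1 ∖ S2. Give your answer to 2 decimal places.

|S1| = 40, |S1∩S2| = 22.
|S1 ∖ S2| = |S1| − |S1∩S2| = 40 − 22 = 18.00.

18.00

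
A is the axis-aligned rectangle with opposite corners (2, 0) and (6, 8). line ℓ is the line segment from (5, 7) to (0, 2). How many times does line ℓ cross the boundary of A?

1

The segment meets the boundary at (2,4).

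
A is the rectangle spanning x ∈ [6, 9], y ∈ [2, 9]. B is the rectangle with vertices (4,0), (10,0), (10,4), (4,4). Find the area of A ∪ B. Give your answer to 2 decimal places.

By inclusion–exclusion:
Individual areas: |A| = 21, |B| = 24.
|A∩B|: x∈[6,9], y∈[2,4] → 3·2 = 6.
|A ∪ B| = 45 − 6 = 39.00.

39.00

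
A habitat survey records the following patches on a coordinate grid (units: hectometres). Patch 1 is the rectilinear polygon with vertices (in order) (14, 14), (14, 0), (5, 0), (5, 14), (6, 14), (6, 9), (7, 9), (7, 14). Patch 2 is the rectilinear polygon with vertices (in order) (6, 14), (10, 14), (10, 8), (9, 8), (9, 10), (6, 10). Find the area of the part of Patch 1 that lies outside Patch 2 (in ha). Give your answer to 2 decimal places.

107.00

|Patch 1| = 121, |Patch 1∩Patch 2| = 14.
|Patch 1 ∖ Patch 2| = |Patch 1| − |Patch 1∩Patch 2| = 121 − 14 = 107.00.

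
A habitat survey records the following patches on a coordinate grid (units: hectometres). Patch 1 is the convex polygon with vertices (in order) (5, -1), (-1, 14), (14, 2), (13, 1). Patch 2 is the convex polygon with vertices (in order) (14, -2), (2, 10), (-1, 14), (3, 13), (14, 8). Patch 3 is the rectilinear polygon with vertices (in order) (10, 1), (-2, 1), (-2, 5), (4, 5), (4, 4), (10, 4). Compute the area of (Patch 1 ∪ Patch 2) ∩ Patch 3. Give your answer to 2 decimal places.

The region (Patch 1 ∪ Patch 2) ∩ Patch 3 is the polygon with vertices (2.6,5), (4,5), (4,4), (10,4), (10,1), (4.2,1).
By the shoelace formula its area is 20.40.

20.40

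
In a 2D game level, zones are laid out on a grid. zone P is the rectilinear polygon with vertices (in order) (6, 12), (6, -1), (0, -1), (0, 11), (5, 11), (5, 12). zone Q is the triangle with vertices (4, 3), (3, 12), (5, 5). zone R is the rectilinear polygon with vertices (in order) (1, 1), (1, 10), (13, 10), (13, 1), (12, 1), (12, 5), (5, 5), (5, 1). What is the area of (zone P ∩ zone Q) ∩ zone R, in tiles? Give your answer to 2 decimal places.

The region (zone P ∩ zone Q) ∩ zone R is the polygon with vertices (5,5), (4,3), (3.222,10), (3.571,10).
By the shoelace formula its area is 5.15.

5.15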